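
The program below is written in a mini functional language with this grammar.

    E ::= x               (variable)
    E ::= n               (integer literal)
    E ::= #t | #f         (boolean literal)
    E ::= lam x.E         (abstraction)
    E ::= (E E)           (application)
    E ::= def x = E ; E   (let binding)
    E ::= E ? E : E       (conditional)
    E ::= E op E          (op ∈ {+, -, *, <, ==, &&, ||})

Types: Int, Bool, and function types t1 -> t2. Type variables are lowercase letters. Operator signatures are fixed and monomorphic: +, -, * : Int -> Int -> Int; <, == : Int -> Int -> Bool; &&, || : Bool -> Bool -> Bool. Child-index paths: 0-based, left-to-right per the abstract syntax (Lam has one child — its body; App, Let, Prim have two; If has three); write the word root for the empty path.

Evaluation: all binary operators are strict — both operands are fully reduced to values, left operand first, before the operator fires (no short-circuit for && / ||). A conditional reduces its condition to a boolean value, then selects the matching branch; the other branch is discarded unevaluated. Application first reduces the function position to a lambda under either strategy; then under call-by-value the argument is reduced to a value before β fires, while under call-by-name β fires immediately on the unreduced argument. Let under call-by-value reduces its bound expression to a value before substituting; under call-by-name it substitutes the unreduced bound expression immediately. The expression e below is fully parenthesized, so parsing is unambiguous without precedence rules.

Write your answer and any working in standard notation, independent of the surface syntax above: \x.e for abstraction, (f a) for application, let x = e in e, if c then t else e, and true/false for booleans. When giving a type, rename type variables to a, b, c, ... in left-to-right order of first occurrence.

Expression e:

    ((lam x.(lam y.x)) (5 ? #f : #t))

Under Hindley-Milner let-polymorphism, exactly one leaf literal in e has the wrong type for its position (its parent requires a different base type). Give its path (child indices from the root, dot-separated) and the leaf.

Trace:
x : a
\y._ : b -> a
\x._ : a -> b -> a
  unify Int ~ Bool
  FAIL: mismatch Int ~ Bool

Answer: 1.0 : 5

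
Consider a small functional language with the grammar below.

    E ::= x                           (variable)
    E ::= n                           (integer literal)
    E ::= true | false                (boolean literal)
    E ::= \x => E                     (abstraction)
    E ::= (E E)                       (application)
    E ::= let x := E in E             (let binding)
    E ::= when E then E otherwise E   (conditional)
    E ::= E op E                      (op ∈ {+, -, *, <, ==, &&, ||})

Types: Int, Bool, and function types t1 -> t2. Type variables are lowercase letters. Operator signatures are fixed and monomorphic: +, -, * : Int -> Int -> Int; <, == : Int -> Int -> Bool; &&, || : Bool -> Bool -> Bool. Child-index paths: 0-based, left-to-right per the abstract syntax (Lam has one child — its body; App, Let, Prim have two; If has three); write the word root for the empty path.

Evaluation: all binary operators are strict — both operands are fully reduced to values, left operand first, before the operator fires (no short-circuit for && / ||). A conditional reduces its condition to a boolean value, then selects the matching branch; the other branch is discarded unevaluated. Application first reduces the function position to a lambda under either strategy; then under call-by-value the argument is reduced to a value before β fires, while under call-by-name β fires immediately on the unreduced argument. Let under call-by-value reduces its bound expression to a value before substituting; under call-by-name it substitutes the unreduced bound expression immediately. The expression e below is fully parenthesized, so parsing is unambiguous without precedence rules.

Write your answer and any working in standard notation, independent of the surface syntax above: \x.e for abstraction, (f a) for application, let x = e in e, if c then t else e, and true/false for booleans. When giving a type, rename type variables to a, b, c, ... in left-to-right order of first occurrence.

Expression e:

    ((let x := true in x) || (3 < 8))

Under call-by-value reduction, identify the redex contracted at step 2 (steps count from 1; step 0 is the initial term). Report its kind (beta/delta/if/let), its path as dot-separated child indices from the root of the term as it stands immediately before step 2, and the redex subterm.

Trace:
step 0: ((let x = true in x) || (3 < 8))
step 1: [let@0] (true || (3 < 8))
step 2: [delta@1] (true || true)

Answer: delta at 1 : (3 < 8)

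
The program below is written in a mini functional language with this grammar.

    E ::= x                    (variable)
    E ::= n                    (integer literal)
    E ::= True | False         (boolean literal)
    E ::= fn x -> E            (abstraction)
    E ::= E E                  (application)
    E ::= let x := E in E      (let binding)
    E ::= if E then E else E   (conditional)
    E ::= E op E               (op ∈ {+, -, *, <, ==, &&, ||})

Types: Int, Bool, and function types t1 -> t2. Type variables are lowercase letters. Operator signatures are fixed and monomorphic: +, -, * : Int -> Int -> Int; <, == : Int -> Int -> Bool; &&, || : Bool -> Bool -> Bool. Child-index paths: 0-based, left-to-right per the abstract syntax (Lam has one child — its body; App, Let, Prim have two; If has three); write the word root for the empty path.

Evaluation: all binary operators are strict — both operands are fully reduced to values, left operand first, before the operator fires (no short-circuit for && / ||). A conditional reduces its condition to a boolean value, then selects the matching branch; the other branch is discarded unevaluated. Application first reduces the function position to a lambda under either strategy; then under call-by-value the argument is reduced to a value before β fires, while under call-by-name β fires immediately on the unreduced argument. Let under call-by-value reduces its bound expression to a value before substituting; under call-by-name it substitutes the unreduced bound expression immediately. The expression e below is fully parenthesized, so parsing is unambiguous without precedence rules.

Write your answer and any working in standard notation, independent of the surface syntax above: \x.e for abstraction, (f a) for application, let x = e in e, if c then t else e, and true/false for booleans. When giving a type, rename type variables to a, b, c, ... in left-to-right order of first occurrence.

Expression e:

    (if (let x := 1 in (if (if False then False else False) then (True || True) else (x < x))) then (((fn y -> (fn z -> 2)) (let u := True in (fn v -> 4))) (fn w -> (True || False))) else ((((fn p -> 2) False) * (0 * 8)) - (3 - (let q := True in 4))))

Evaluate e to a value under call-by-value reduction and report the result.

Trace:
step 0: (if (let x = 1 in (if (if false then false else false) then (true || true) else (x < x))) then (((\y.(\z.2)) (let u = true in (\v.4))) (\w.(true || false))) else ((((\p.2) false) * (0 * 8)) - (3 - (let q = true in 4))))
step 1: [let@0] (if (if (if false then false else false) then (true || true) else (1 < 1)) then (((\y.(\z.2)) (let u = true in (\v.4))) (\w.(true || false))) else ((((\p.2) false) * (0 * 8)) - (3 - (let q = true in 4))))
step 2: [if@0.0] (if (if false then (true || true) else (1 < 1)) then (((\y.(\z.2)) (let u = true in (\v.4))) (\w.(true || false))) else ((((\p.2) false) * (0 * 8)) - (3 - (let q = true in 4))))
step 3: [if@0] (if (1 < 1) then (((\y.(\z.2)) (let u = true in (\v.4))) (\w.(true || false))) else ((((\p.2) false) * (0 * 8)) - (3 - (let q = true in 4))))
step 4: [delta@0] (if false then (((\y.(\z.2)) (let u = true in (\v.4))) (\w.(true || false))) else ((((\p.2) false) * (0 * 8)) - (3 - (let q = true in 4))))
step 5: [if@root] ((((\p.2) false) * (0 * 8)) - (3 - (let q = true in 4)))
step 6: [beta@0.0] ((2 * (0 * 8)) - (3 - (let q = true in 4)))
step 7: [delta@0.1] ((2 * 0) - (3 - (let q = true in 4)))
step 8: [delta@0] (0 - (3 - (let q = true in 4)))
step 9: [let@1.1] (0 - (3 - 4))
step 10: [delta@1] (0 - -1)
step 11: [delta@root] 1

Answer: 1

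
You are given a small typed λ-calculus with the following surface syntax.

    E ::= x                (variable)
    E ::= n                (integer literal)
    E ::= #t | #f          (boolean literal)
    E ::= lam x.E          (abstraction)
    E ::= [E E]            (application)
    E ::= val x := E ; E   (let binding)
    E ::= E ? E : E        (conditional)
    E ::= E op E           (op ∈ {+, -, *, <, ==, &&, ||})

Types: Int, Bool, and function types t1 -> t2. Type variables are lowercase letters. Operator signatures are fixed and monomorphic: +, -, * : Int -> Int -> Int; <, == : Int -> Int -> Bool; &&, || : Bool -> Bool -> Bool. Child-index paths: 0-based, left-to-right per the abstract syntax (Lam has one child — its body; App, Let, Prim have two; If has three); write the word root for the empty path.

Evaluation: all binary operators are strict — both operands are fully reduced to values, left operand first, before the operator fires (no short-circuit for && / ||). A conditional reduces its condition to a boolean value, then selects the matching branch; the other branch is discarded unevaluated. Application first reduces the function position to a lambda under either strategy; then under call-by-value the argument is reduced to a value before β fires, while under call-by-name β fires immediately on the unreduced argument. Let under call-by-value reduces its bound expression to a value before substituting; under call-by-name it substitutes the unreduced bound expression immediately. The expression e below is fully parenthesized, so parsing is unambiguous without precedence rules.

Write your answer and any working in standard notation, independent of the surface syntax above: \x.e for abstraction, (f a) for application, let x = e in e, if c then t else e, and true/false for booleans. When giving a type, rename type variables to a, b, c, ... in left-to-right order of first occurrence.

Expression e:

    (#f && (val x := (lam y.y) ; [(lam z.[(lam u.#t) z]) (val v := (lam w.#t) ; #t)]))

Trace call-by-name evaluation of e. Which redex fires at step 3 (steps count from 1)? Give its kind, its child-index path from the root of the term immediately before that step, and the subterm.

Working:
step 0: (false && (let x = (\y.y) in ((\z.((\u.true) z)) (let v = (\w.true) in true))))
step 1: [let@1] (false && ((\z.((\u.true) z)) (let v = (\w.true) in true)))
step 2: [beta@1] (false && ((\u.true) (let v = (\w.true) in true)))
step 3: [beta@1] (false && true)

Answer: beta at 1 : ((\u.true) (let v = (\w.true) in true))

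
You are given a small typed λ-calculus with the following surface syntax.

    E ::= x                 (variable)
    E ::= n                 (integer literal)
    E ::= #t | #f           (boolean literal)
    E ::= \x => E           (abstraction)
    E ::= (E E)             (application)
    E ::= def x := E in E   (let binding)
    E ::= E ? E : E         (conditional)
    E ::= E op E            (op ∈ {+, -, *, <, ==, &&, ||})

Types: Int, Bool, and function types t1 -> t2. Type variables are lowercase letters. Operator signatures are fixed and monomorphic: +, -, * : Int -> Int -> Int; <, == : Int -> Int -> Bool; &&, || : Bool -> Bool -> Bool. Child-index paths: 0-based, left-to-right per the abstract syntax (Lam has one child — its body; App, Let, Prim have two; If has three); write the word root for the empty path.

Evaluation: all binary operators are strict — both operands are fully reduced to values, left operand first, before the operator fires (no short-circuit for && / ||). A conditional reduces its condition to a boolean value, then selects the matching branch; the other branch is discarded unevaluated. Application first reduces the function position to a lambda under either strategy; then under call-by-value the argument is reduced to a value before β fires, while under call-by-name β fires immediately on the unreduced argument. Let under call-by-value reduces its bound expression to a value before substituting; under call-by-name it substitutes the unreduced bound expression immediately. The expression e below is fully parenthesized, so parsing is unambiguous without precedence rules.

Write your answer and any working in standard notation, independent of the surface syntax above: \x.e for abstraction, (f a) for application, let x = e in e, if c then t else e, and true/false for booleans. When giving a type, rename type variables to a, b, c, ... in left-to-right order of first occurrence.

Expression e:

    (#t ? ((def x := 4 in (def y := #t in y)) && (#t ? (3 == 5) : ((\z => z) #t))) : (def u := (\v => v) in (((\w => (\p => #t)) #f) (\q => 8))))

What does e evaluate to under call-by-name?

Answer: false

Trace:
step 0: (if true then ((let x = 4 in (let y = true in y)) && (if true then (3 == 5) else ((\z.z) true))) else (let u = (\v.v) in (((\w.(\p.true)) false) (\q.8))))
step 1: [if@root] ((let x = 4 in (let y = true in y)) && (if true then (3 == 5) else ((\z.z) true)))
step 2: [let@0] ((let y = true in y) && (if true then (3 == 5) else ((\z.z) true)))
step 3: [let@0] (true && (if true then (3 == 5) else ((\z.z) true)))
step 4: [if@1] (true && (3 == 5))
step 5: [delta@1] (true && false)
step 6: [delta@root] false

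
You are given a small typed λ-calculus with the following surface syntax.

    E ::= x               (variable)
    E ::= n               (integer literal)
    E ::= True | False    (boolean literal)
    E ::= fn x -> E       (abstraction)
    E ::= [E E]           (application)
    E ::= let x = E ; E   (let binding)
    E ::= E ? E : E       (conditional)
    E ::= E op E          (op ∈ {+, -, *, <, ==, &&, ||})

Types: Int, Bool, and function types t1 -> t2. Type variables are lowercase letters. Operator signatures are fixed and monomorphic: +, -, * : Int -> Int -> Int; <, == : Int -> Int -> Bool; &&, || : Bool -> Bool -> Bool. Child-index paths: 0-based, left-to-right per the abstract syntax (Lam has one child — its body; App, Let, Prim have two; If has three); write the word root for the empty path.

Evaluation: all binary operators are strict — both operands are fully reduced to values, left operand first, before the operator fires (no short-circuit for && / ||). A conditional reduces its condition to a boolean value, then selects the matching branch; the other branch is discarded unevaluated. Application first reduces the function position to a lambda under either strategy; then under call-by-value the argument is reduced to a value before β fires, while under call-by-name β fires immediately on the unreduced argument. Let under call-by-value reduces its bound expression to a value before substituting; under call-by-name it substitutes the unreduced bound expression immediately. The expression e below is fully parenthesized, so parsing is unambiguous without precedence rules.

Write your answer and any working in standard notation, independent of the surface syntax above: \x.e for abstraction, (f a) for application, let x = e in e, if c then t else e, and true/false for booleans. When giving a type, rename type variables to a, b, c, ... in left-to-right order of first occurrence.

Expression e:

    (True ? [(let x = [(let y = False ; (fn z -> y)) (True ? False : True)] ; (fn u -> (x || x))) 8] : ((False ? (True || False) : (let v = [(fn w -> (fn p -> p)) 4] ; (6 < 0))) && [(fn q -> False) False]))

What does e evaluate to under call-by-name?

Answer: false

Derivation:
step 0: (if true then ((let x = ((let y = false in (\z.y)) (if true then false else true)) in (\u.(x || x))) 8) else ((if false then (true || false) else (let v = ((\w.(\p.p)) 4) in (6 < 0))) && ((\q.false) false)))
step 1: [if@root] ((let x = ((let y = false in (\z.y)) (if true then false else true)) in (\u.(x || x))) 8)
step 2: [let@0] ((\u.(((let y = false in (\z.y)) (if true then false else true)) || ((let y = false in (\z.y)) (if true then false else true)))) 8)
step 3: [beta@root] (((let y = false in (\z.y)) (if true then false else true)) || ((let y = false in (\z.y)) (if true then false else true)))
step 4: [let@0.0] (((\z.false) (if true then false else true)) || ((let y = false in (\z.y)) (if true then false else true)))
step 5: [beta@0] (false || ((let y = false in (\z.y)) (if true then false else true)))
step 6: [let@1.0] (false || ((\z.false) (if true then false else true)))
step 7: [beta@1] (false || false)
step 8: [delta@root] false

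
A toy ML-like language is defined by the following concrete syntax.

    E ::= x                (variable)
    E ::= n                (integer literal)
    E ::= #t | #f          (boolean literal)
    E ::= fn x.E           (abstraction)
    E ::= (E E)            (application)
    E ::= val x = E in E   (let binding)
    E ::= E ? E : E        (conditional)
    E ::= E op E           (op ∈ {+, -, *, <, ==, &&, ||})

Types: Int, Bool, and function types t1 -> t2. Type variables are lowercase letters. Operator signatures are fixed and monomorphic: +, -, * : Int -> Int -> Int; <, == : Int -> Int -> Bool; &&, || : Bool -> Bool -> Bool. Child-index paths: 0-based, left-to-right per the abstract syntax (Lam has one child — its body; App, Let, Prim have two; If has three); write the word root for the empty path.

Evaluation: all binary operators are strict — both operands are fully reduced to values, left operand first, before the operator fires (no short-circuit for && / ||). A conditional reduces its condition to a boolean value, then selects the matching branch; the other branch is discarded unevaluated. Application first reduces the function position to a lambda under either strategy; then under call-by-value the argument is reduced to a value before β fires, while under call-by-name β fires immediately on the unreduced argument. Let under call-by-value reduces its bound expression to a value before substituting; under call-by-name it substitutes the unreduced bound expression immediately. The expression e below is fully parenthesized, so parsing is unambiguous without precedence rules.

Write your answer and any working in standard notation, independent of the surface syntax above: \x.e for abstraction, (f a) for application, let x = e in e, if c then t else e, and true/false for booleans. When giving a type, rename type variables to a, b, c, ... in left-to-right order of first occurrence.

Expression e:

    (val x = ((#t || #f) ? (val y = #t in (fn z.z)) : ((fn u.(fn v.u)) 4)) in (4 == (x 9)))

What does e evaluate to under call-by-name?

Derivation:
step 0: (let x = (if (true || false) then (let y = true in (\z.z)) else ((\u.(\v.u)) 4)) in (4 == (x 9)))
step 1: [let@root] (4 == ((if (true || false) then (let y = true in (\z.z)) else ((\u.(\v.u)) 4)) 9))
step 2: [delta@1.0.0] (4 == ((if true then (let y = true in (\z.z)) else ((\u.(\v.u)) 4)) 9))
step 3: [if@1.0] (4 == ((let y = true in (\z.z)) 9))
step 4: [let@1.0] (4 == ((\z.z) 9))
step 5: [beta@1] (4 == 9)
step 6: [delta@root] false

Answer: false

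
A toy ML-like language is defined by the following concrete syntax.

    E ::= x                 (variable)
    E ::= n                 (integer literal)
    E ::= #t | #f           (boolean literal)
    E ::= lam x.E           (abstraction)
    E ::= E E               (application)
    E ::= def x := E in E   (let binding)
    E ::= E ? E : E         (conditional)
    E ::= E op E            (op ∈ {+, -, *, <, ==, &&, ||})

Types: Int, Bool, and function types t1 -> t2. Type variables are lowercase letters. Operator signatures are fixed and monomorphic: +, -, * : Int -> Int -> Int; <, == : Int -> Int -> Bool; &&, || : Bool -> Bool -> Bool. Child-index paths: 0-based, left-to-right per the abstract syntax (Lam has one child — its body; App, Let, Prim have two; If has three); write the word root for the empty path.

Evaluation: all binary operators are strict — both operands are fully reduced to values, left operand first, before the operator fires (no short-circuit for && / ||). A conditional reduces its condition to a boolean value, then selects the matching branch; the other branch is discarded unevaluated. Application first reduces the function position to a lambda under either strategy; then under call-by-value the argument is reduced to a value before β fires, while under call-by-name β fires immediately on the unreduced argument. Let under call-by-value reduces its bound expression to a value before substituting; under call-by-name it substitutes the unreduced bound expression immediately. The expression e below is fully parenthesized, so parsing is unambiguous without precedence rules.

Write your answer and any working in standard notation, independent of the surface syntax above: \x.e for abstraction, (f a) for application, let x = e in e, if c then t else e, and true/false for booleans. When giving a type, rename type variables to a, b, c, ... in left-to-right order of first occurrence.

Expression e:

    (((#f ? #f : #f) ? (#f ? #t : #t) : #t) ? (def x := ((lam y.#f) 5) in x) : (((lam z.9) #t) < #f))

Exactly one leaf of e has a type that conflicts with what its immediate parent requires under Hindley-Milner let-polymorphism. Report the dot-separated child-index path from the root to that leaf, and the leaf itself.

Trace:
  unify Bool ~ Bool
  unify Bool ~ Bool
  unify Bool ~ Bool
  unify Bool ~ Bool
  unify Bool ~ Bool
  unify Bool ~ Bool
  unify Bool ~ Bool
\y._ : a -> Bool
  unify a -> Bool ~ Int -> b
  unify a ~ Int
  unify Bool ~ b
_ _ : Bool
let x : Bool
x : Bool
\z._ : c -> Int
  unify c -> Int ~ Bool -> d
  unify c ~ Bool
  unify Int ~ d
_ _ : Int
  unify Int ~ Int
  unify Bool ~ Int
  FAIL: mismatch Bool ~ Int

Answer: 2.1 : false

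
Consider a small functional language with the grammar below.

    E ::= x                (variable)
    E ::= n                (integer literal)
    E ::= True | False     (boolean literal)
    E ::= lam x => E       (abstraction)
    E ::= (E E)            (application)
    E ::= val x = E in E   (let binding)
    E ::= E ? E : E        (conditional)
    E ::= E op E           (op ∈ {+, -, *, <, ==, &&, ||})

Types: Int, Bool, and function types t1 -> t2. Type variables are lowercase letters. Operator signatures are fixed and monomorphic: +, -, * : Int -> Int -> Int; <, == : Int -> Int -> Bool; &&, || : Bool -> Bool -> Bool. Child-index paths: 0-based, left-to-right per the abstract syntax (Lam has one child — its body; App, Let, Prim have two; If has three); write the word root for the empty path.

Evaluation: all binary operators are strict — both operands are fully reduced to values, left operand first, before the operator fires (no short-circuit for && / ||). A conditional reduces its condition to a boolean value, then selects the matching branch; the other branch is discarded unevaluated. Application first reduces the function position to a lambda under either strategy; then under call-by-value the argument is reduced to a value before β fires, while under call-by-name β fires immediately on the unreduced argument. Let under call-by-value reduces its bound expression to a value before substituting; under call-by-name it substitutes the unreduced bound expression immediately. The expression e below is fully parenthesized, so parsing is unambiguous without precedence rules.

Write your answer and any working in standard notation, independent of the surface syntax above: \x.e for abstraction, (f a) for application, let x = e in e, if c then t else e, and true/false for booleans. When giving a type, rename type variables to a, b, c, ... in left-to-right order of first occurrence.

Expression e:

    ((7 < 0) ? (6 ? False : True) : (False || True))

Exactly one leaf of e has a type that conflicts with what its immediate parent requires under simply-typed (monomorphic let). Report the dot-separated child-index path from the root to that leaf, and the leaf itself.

Answer: 1.0 : 6

Trace:
  unify Int ~ Int
  unify Int ~ Int
  unify Bool ~ Bool
  unify Int ~ Bool
  FAIL: mismatch Int ~ Bool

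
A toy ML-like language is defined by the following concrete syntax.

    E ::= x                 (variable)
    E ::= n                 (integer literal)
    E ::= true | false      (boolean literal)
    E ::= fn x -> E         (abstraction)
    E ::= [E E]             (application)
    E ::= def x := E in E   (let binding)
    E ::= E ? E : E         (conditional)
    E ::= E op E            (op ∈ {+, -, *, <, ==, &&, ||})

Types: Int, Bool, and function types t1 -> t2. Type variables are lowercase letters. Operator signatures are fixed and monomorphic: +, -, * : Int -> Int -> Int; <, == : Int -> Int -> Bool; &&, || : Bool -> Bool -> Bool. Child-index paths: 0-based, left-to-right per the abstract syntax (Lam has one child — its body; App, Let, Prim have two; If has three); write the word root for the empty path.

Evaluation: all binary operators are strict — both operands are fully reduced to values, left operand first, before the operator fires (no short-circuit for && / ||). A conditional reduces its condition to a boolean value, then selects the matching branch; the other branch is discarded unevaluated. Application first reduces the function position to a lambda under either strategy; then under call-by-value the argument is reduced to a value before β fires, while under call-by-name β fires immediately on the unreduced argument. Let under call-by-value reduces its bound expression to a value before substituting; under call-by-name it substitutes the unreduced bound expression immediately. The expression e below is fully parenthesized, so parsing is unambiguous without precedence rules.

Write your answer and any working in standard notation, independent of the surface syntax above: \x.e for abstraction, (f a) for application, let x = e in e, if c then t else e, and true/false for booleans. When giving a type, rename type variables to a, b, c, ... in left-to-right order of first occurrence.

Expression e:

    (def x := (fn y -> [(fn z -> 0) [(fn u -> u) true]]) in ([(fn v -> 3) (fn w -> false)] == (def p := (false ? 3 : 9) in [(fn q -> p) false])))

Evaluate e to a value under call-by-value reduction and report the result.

Answer: false

Trace:
step 0: (let x = (\y.((\z.0) ((\u.u) true))) in (((\v.3) (\w.false)) == (let p = (if false then 3 else 9) in ((\q.p) false))))
step 1: [let@root] (((\v.3) (\w.false)) == (let p = (if false then 3 else 9) in ((\q.p) false)))
step 2: [beta@0] (3 == (let p = (if false then 3 else 9) in ((\q.p) false)))
step 3: [if@1.0] (3 == (let p = 9 in ((\q.p) false)))
step 4: [let@1] (3 == ((\q.9) false))
step 5: [beta@1] (3 == 9)
step 6: [delta@root] false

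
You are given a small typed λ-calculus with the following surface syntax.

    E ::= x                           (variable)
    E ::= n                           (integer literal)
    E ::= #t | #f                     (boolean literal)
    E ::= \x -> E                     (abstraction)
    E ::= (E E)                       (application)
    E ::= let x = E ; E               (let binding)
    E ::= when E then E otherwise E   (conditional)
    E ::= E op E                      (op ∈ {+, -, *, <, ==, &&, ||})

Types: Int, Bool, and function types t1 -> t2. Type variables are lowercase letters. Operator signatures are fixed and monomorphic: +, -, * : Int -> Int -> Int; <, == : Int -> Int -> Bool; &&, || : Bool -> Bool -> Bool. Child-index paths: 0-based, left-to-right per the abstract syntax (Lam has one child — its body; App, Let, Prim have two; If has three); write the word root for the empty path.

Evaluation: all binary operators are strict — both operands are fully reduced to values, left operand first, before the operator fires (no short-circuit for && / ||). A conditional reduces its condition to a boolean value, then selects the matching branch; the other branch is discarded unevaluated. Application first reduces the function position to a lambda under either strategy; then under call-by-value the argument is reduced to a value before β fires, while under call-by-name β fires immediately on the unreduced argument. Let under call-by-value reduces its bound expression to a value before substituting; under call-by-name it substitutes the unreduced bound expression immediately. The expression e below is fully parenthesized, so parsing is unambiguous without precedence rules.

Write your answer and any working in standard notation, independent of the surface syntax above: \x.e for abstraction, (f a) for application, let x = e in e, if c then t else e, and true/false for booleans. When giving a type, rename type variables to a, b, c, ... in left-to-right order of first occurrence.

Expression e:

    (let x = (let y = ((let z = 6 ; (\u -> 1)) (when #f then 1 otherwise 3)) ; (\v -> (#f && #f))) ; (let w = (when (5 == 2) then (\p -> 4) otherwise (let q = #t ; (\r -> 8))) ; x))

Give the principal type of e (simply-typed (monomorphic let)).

Derivation:
let z : Int
\u._ : a -> Int
  unify Bool ~ Bool
  unify Int ~ Int
  unify a -> Int ~ Int -> b
  unify a ~ Int
  unify Int ~ b
_ _ : Int
let y : Int
  unify Bool ~ Bool
  unify Bool ~ Bool
\v._ : c -> Bool
let x : c -> Bool
  unify Int ~ Int
  unify Int ~ Int
  unify Bool ~ Bool
\p._ : d -> Int
let q : Bool
\r._ : e -> Int
  unify d -> Int ~ e -> Int
  unify d ~ e
  unify Int ~ Int
let w : e -> Int
x : c -> Bool

Answer: a -> Bool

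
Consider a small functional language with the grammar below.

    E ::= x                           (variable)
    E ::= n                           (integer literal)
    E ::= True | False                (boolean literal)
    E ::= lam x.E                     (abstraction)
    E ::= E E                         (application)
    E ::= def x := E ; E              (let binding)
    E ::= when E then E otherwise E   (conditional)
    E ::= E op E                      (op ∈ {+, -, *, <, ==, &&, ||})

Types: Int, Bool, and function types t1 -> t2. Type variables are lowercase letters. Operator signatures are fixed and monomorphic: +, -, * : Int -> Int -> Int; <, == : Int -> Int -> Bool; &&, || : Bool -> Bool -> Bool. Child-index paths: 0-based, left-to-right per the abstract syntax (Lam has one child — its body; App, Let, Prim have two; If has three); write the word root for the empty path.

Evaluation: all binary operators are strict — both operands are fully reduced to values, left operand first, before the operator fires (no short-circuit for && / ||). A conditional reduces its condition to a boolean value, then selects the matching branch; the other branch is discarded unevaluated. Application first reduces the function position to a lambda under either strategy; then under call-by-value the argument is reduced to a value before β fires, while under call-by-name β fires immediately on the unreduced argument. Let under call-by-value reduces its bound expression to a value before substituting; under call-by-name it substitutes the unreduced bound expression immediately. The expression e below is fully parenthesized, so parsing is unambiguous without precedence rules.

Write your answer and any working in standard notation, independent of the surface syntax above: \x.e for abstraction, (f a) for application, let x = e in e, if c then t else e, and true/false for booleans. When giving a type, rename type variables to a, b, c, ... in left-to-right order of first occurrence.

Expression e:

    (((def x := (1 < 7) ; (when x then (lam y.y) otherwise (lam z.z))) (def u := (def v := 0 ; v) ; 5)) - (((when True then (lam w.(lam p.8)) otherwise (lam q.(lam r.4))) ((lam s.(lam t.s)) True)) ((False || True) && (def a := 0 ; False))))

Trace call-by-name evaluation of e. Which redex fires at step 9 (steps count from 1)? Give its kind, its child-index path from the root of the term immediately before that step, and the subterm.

Trace:
step 0: (((let x = (1 < 7) in (if x then (\y.y) else (\z.z))) (let u = (let v = 0 in v) in 5)) - (((if true then (\w.(\p.8)) else (\q.(\r.4))) ((\s.(\t.s)) true)) ((false || true) && (let a = 0 in false))))
step 1: [let@0.0] (((if (1 < 7) then (\y.y) else (\z.z)) (let u = (let v = 0 in v) in 5)) - (((if true then (\w.(\p.8)) else (\q.(\r.4))) ((\s.(\t.s)) true)) ((false || true) && (let a = 0 in false))))
step 2: [delta@0.0.0] (((if true then (\y.y) else (\z.z)) (let u = (let v = 0 in v) in 5)) - (((if true then (\w.(\p.8)) else (\q.(\r.4))) ((\s.(\t.s)) true)) ((false || true) && (let a = 0 in false))))
step 3: [if@0.0] (((\y.y) (let u = (let v = 0 in v) in 5)) - (((if true then (\w.(\p.8)) else (\q.(\r.4))) ((\s.(\t.s)) true)) ((false || true) && (let a = 0 in false))))
step 4: [beta@0] ((let u = (let v = 0 in v) in 5) - (((if true then (\w.(\p.8)) else (\q.(\r.4))) ((\s.(\t.s)) true)) ((false || true) && (let a = 0 in false))))
step 5: [let@0] (5 - (((if true then (\w.(\p.8)) else (\q.(\r.4))) ((\s.(\t.s)) true)) ((false || true) && (let a = 0 in false))))
step 6: [if@1.0.0] (5 - (((\w.(\p.8)) ((\s.(\t.s)) true)) ((false || true) && (let a = 0 in false))))
step 7: [beta@1.0] (5 - ((\p.8) ((false || true) && (let a = 0 in false))))
step 8: [beta@1] (5 - 8)
step 9: [delta@root] -3

Answer: delta at root : (5 - 8)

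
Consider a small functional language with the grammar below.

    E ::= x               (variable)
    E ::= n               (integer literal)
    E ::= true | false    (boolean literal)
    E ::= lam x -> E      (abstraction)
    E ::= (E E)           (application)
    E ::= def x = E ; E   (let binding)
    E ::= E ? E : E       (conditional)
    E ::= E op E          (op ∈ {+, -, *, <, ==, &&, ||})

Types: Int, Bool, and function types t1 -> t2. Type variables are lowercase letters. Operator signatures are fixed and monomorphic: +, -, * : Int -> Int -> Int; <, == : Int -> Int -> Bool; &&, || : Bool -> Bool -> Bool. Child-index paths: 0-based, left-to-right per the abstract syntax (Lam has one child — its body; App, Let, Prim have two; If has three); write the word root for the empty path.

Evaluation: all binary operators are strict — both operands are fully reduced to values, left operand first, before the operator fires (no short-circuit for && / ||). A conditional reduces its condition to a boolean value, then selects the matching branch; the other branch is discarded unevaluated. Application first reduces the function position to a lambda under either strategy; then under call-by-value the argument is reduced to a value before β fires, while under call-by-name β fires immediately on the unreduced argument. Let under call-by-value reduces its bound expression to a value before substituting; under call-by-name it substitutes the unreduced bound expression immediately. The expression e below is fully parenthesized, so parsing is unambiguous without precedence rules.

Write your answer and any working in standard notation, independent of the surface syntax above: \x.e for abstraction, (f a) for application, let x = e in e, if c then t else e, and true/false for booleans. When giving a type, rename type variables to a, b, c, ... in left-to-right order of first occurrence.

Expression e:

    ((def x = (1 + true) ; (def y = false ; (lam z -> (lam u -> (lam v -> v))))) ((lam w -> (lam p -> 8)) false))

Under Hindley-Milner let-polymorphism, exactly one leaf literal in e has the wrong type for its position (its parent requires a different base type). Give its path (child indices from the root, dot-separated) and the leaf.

Trace:
  unify Int ~ Int
  unify Bool ~ Int
  FAIL: mismatch Bool ~ Int

Answer: 0.0.1 : true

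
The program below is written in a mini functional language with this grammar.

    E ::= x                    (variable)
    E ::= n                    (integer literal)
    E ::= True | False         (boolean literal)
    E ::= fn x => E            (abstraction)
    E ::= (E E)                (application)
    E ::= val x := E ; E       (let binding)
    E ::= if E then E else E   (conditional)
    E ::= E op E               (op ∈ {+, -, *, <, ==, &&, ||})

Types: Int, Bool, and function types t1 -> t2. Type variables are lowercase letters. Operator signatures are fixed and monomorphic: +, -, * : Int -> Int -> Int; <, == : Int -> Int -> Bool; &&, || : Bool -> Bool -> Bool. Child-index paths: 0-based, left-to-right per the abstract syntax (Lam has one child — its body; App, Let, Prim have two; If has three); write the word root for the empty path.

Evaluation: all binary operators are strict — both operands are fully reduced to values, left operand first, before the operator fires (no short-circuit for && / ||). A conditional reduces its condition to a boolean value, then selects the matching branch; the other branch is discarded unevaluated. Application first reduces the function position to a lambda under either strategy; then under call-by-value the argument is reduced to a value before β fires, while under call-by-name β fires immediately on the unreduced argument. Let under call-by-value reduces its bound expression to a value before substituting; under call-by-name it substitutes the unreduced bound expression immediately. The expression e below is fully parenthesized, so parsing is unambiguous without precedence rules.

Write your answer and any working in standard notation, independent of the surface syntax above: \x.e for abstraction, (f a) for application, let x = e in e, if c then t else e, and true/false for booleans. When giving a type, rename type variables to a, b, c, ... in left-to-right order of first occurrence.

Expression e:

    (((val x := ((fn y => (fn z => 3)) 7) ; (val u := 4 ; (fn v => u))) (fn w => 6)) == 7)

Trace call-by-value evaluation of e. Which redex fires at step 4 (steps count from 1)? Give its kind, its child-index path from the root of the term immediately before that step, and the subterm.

Answer: beta at 0 : ((\v.4) (\w.6))

Trace:
step 0: (((let x = ((\y.(\z.3)) 7) in (let u = 4 in (\v.u))) (\w.6)) == 7)
step 1: [beta@0.0.0] (((let x = (\z.3) in (let u = 4 in (\v.u))) (\w.6)) == 7)
step 2: [let@0.0] (((let u = 4 in (\v.u)) (\w.6)) == 7)
step 3: [let@0.0] (((\v.4) (\w.6)) == 7)
step 4: [beta@0] (4 == 7)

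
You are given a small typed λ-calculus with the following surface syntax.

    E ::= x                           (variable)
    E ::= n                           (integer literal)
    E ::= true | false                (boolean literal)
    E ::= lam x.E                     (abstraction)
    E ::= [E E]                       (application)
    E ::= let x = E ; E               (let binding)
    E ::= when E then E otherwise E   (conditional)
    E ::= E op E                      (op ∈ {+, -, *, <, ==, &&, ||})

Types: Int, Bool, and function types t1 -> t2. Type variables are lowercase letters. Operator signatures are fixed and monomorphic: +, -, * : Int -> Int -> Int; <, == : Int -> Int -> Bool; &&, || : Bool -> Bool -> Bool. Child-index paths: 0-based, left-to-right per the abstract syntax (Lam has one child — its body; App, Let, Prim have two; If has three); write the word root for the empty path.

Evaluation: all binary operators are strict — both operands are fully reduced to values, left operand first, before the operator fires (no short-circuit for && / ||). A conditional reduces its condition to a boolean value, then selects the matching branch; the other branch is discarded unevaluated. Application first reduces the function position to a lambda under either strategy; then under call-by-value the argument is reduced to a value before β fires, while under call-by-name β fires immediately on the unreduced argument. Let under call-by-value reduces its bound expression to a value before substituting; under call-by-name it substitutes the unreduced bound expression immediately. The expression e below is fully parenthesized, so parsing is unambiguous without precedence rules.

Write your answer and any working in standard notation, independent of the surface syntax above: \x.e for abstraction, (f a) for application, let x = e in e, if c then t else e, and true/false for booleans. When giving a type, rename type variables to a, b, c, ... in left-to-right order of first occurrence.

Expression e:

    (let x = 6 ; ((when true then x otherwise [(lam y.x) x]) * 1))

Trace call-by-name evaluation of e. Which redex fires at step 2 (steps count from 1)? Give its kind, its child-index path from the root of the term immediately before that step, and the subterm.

Working:
step 0: (let x = 6 in ((if true then x else ((\y.x) x)) * 1))
step 1: [let@root] ((if true then 6 else ((\y.6) 6)) * 1)
step 2: [if@0] (6 * 1)

Answer: if at 0 : (if true then 6 else ((\y.6) 6))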